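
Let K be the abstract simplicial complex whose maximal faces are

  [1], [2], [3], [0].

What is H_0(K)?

K has 4 vertices.
rank ∂_0 = 0, rank ∂_1 = 0 ⇒ b_0 = 4 − 0 − 0 = 4. So H_0 = Z^4.

H_0 ≅ Z^4.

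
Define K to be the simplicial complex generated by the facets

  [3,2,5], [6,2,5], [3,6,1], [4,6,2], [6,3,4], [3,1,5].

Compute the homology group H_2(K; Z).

Take the total order 1 < 2 < 3 < 4 < 5 < 6 on the vertex set. Then K (dimension 2) consists of the simplices:

  0-simplices (6): [1], [2], [3], [4], [5], [6]
  1-simplices (12): [1,3], [1,5], [1,6], [2,3], [2,4], [2,5], [2,6], [3,4], [3,5], [3,6], [4,6], [5,6]
  2-simplices (6): [1,3,5], [1,3,6], [2,3,5], [2,4,6], [2,5,6], [3,4,6]

so the chain groups are C_0 ≅ Z^6, C_1 ≅ Z^12, C_2 ≅ Z^6.

∂_1: C_1 → C_0 sends each edge [p,q] (with p < q) to q − p. For instance
  ∂[2,4] = [4] − [2].
The resulting 6×12 matrix has rank 5, and its Smith normal form has invariant factors (1,1,1,1,1).

∂_2: C_2 → C_1 acts by ∂[p,q,r] = [q,r] − [p,r] + [p,q]. For instance
  ∂[2,3,5] = [3,5] − [2,5] + [2,3],
  ∂[1,3,5] = [3,5] − [1,5] + [1,3].
As a 12×6 matrix over Z this has rank 6, with invariant factors (1,1,1,1,1,1).

From H_k ≅ ker(∂_k) / im(∂_{k+1}) we obtain:

  H_2: rank ker ∂_2 − rank ∂_3 = (6 − 6) − 0 = 0, and there is no ∂_3, so H_2 ≅ 0.

(K is a triangulation of the cylinder S^1 x I.)

H_2 ≅ 0.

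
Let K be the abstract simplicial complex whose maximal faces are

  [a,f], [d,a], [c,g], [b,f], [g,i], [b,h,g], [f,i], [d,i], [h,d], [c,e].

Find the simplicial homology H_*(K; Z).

H_0 ≅ Z,  H_1 ≅ Z^3,  H_2 = 0.

Order the vertices as a < b < c < d < e < f < g < h < i. Listing each simplex with vertices in this order, K has dimension 2 with simplices:

  0-simplices (9): a, b, c, d, e, f, g, h, i
  1-simplices (12): ad, af, bf, bg, bh, ce, cg, dh, di, fi, gh, gi
  2-simplices (1): bgh

giving chain groups C_0 ≅ Z^9, C_1 ≅ Z^12, C_2 ≅ Z^1.

Boundary ∂_1: C_1 → C_0 is given by ∂[p,q] = [q] − [p].
As a 9×12 matrix over Z this has rank 8, with invariant factors (1,1,1,1,1,1,1,1).

∂_2: C_2 → C_1 acts by ∂[p,q,r] = [q,r] − [p,r] + [p,q]. For instance
  ∂bgh = gh − bh + bg.
The 12×1 boundary matrix has rank 1 and Smith normal form diag(1).

Reading off H_k = ker ∂_k / im ∂_{k+1}:

  H_0: rank C_0 − rank ∂_1 = 9 − 8 = 1, and the invariant factors of ∂_1 are all 1, so H_0 = Z.
  H_1: rank ker ∂_1 − rank ∂_2 = (12 − 8) − 1 = 3, and the invariant factors of ∂_2 are all 1, so H_1 = Z^3.
  H_2: rank ker ∂_2 − rank ∂_3 = (1 − 1) − 0 = 0, and there is no ∂_3, so H_2 = 0.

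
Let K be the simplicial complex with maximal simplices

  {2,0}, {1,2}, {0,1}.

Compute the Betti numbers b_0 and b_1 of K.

b_0 = 1, b_1 = 1.

Fix the vertex order 0 < 1 < 2 and write every simplex with vertices in increasing order. Then dim K = 1 and the simplices of K are:

  0-simplices (3): [0], [1], [2]
  1-simplices (3): [0,1], [0,2], [1,2]

Hence C_0 ≅ Z^3, C_1 ≅ Z^3.

Boundary ∂_1: C_1 → C_0 maps an edge to its endpoints' difference, ∂[p,q] = q − p.
This gives a 3×3 integer matrix of rank 2; reducing to Smith normal form yields diagonal entries (1,1).

Now H_k = ker ∂_k / im ∂_{k+1}, so:

  H_0: rank C_0 − rank ∂_1 = 3 − 2 = 1, and the invariant factors of ∂_1 are all 1, so H_0 = Z.
  H_1: rank ker ∂_1 − rank ∂_2 = (3 − 2) − 0 = 1, and there is no ∂_2, so H_1 = Z.

As a check, the Euler characteristic is 3 − 3 = 0, which agrees with 1 − 1 = 0.
(K is a triangulation of the circle S^1.)

Hence the Betti numbers are b_0 = 1, b_1 = 1.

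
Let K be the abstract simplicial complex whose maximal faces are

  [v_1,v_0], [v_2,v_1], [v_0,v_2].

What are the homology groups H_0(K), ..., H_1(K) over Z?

H_0 ≅ Z,  H_1 ≅ Z.

We work with the vertex ordering v_0 < v_1 < v_2. The simplices of K, each written with vertices in increasing order, are:

  0-simplices (3): [v_0], [v_1], [v_2]
  1-simplices (3): [v_0,v_1], [v_0,v_2], [v_1,v_2]

Hence C_0 ≅ Z^3, C_1 ≅ Z^3.

Boundary ∂_1: C_1 → C_0 is given by ∂[p,q] = [q] − [p]. For instance
  ∂[v_1,v_2] = [v_2] − [v_1].
As a 3×3 matrix over Z this has rank 2, with invariant factors (1,1).

From H_k ≅ ker(∂_k) / im(∂_{k+1}) we obtain:

  H_0: rank C_0 − rank ∂_1 = 3 − 2 = 1, and the invariant factors of ∂_1 are all 1, so H_0 ≅ Z.
  H_1: rank ker ∂_1 − rank ∂_2 = (3 − 2) − 0 = 1, and there is no ∂_2, so H_1 ≅ Z.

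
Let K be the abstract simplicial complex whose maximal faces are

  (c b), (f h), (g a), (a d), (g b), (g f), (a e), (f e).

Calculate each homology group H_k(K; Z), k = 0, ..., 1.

Take the total order a < b < c < d < e < f < g < h on the vertex set. Then K (dimension 1) consists of the simplices:

  0-simplices (8): a, b, c, d, e, f, g, h
  1-simplices (8): ad, ae, ag, bc, bg, ef, fg, fh

Hence C_0 ≅ Z^8, C_1 ≅ Z^8.

Boundary ∂_1: C_1 → C_0 is given by ∂[p,q] = [q] − [p].
As a 8×8 matrix over Z this has rank 7, with invariant factors (1,1,1,1,1,1,1).

Computing H_k = (kernel of ∂_k) / (image of ∂_{k+1}):

  H_0: rank C_0 − rank ∂_1 = 8 − 7 = 1, and the invariant factors of ∂_1 are all 1, so H_0 = Z.
  H_1: rank ker ∂_1 − rank ∂_2 = (8 − 7) − 0 = 1, and there is no ∂_2, so H_1 = Z.

H_0 = Z,  H_1 = Z.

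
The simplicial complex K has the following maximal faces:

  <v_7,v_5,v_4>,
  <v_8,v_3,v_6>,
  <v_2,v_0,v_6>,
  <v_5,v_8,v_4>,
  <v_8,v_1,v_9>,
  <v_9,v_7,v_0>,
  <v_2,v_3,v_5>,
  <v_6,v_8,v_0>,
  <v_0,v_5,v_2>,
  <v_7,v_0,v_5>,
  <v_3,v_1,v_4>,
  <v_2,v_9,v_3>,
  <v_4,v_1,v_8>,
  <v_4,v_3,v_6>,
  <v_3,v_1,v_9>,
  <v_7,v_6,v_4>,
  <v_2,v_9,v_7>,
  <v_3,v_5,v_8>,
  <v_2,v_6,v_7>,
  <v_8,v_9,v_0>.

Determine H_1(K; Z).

H_1 = Z ⊕ Z_2.

Order the vertices as v_0 < v_1 < v_2 < v_3 < v_4 < v_5 < v_6 < v_7 < v_8 < v_9. Listing each simplex with vertices in this order, K has dimension 2 with simplices:

  0-simplices (10): [v_0], [v_1], [v_2], [v_3], [v_4], [v_5], [v_6], [v_7], [v_8], [v_9]
  1-simplices (30): (30 of them)
  2-simplices (20): (20 of them)

Hence C_0 ≅ Z^10, C_1 ≅ Z^30, C_2 ≅ Z^20.

Boundary ∂_1: C_1 → C_0 is given by ∂[p,q] = [q] − [p]. For instance
  ∂[v_0,v_6] = [v_6] − [v_0].
As a 10×30 matrix over Z this has rank 9, with invariant factors (1,1,1,1,1,1,1,1,1).

The boundary map ∂_2: C_2 → C_1 sends each 2-simplex [p,q,r] to [q,r] − [p,r] + [p,q]. For instance
  ∂[v_4,v_5,v_8] = [v_5,v_8] − [v_4,v_8] + [v_4,v_5],
  ∂[v_1,v_8,v_9] = [v_8,v_9] − [v_1,v_9] + [v_1,v_8].
This gives a 30×20 integer matrix of rank 20; reducing to Smith normal form yields diagonal entries (1,1,1,1,1,1,1,1,1,1,1,1,1,1,1,1,1,1,1,2).

Now H_k = ker ∂_k / im ∂_{k+1}, so:

  H_1: rank ker ∂_1 − rank ∂_2 = (30 − 9) − 20 = 1, and ∂_2 has invariant factor 2 > 1, so H_1 ≅ Z ⊕ Z_2.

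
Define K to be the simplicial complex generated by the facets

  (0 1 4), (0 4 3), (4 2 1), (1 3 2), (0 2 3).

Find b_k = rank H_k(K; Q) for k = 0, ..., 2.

K has 5 vertices, 10 edges, 5 triangles.
rank ∂_0 = 0, rank ∂_1 = 4 ⇒ b_0 = 5 − 0 − 4 = 1; all invariant factors of ∂_1 are 1 so no torsion. So H_0 ≅ Z.
rank ∂_1 = 4, rank ∂_2 = 5 ⇒ b_1 = 10 − 4 − 5 = 1; all invariant factors of ∂_2 are 1 so no torsion. So H_1 ≅ Z.
rank ∂_2 = 5, rank ∂_3 = 0 ⇒ b_2 = 5 − 5 − 0 = 0. So H_2 ≅ 0.

b_0 = 1, b_1 = 1, b_2 = 0.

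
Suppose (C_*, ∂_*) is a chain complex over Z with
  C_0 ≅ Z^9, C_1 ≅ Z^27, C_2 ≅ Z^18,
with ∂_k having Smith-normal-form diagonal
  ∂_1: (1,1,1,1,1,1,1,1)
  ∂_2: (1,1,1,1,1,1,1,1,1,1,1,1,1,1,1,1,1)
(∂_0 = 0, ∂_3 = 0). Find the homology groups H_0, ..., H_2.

H_0 = Z,  H_1 = Z^2,  H_2 = Z.

H_0: b_0 = 9 − 0 − 8 = 1; torsion from ∂_1 factors > 1: none. So H_0 = Z.
H_1: b_1 = 27 − 8 − 17 = 2; torsion from ∂_2 factors > 1: none. So H_1 = Z^2.
H_2: b_2 = 18 − 17 − 0 = 1; torsion from ∂_3 factors > 1: none. So H_2 = Z.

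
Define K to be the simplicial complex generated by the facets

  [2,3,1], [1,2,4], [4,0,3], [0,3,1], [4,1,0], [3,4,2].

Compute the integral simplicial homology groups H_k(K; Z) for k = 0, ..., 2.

Take the total order 0 < 1 < 2 < 3 < 4 on the vertex set. Then K (dimension 2) consists of the simplices:

  0-simplices (5): [0], [1], [2], [3], [4]
  1-simplices (9): [0,1], [0,3], [0,4], [1,2], [1,3], [1,4], [2,3], [2,4], [3,4]
  2-simplices (6): [0,1,3], [0,1,4], [0,3,4], [1,2,3], [1,2,4], [2,3,4]

giving chain groups C_0 ≅ Z^5, C_1 ≅ Z^9, C_2 ≅ Z^6.

Boundary ∂_1: C_1 → C_0 maps an edge to its endpoints' difference, ∂[p,q] = q − p.
The 5×9 boundary matrix has rank 4 and Smith normal form diag(1,1,1,1).

The boundary map ∂_2: C_2 → C_1 sends each 2-simplex [p,q,r] to [q,r] − [p,r] + [p,q]. For instance
  ∂[2,3,4] = [3,4] − [2,4] + [2,3],
  ∂[1,2,4] = [2,4] − [1,4] + [1,2].
The resulting 9×6 matrix has rank 5, and its Smith normal form has invariant factors (1,1,1,1,1).

Reading off H_k = ker ∂_k / im ∂_{k+1}:

  H_0: rank C_0 − rank ∂_1 = 5 − 4 = 1, and the invariant factors of ∂_1 are all 1, so H_0 = Z.
  H_1: rank ker ∂_1 − rank ∂_2 = (9 − 4) − 5 = 0, and the invariant factors of ∂_2 are all 1, so H_1 = 0.
  H_2: rank ker ∂_2 − rank ∂_3 = (6 − 5) − 0 = 1, and there is no ∂_3, so H_2 = Z.

H_0 = Z,  H_1 = 0,  H_2 = Z.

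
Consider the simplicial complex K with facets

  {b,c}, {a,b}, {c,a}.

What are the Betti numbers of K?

b_0 = 1, b_1 = 1.

We work with the vertex ordering a < b < c. The simplices of K, each written with vertices in increasing order, are:

  0-simplices (3): a, b, c
  1-simplices (3): ab, ac, bc

Hence C_0 ≅ Z^3, C_1 ≅ Z^3.

The boundary map ∂_1: C_1 → C_0 is given by ∂[p,q] = [q] − [p].
The resulting 3×3 matrix has rank 2, and its Smith normal form has invariant factors (1,1).

Reading off H_k = ker ∂_k / im ∂_{k+1}:

  H_0: rank C_0 − rank ∂_1 = 3 − 2 = 1, and the invariant factors of ∂_1 are all 1, so H_0 ≅ Z.
  H_1: rank ker ∂_1 − rank ∂_2 = (3 − 2) − 0 = 1, and there is no ∂_2, so H_1 ≅ Z.

Hence the Betti numbers are b_0 = 1, b_1 = 1.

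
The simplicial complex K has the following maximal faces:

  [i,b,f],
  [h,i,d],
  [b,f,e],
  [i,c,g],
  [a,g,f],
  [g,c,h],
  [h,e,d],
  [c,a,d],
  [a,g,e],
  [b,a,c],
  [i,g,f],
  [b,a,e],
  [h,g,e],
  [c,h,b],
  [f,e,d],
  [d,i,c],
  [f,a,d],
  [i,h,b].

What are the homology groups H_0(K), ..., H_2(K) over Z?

K has 9 vertices, 27 edges, 18 triangles.
rank ∂_0 = 0, rank ∂_1 = 8 ⇒ b_0 = 9 − 0 − 8 = 1; all invariant factors of ∂_1 are 1 so no torsion. So H_0 = Z.
rank ∂_1 = 8, rank ∂_2 = 18 ⇒ b_1 = 27 − 8 − 18 = 1; ∂_2 has invariant factor(s) [2] giving torsion. So H_1 = Z ⊕ Z_2.
rank ∂_2 = 18, rank ∂_3 = 0 ⇒ b_2 = 18 − 18 − 0 = 0. So H_2 = 0.

H_0 ≅ Z,  H_1 ≅ Z ⊕ Z_2,  H_2 = 0.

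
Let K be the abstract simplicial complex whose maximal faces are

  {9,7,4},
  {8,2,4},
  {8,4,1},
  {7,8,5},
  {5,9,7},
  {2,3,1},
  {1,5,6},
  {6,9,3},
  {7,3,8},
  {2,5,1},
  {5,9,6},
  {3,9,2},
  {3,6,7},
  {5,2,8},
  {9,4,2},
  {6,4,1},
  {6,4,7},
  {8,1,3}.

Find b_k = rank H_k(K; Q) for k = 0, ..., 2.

Fix the vertex order 1 < 2 < 3 < 4 < 5 < 6 < 7 < 8 < 9 and write every simplex with vertices in increasing order. Then dim K = 2 and the simplices of K are:

  0-simplices (9): [1], [2], [3], [4], [5], [6], [7], [8], [9]
  1-simplices (27): (27 of them)
  2-simplices (18): [1,2,3], [1,2,5], [1,3,8], [1,4,6], [1,4,8], [1,5,6], [2,3,9], [2,4,8], [2,4,9], [2,5,8], [3,6,7], [3,6,9], [3,7,8], [4,6,7], [4,7,9], [5,6,9], [5,7,8], [5,7,9]

Hence C_0 ≅ Z^9, C_1 ≅ Z^27, C_2 ≅ Z^18.

The boundary map ∂_1: C_1 → C_0 maps an edge to its endpoints' difference, ∂[p,q] = q − p. For instance
  ∂[3,8] = [8] − [3].
The resulting 9×27 matrix has rank 8, and its Smith normal form has invariant factors (1,1,1,1,1,1,1,1).

∂_2: C_2 → C_1 sends each 2-simplex [p,q,r] to [q,r] − [p,r] + [p,q]. For instance
  ∂[2,4,9] = [4,9] − [2,9] + [2,4],
  ∂[4,6,7] = [6,7] − [4,7] + [4,6].
The resulting 27×18 matrix has rank 18, and its Smith normal form has invariant factors (1,1,1,1,1,1,1,1,1,1,1,1,1,1,1,1,1,2).

Computing H_k = (kernel of ∂_k) / (image of ∂_{k+1}):

  H_0: rank C_0 − rank ∂_1 = 9 − 8 = 1, and the invariant factors of ∂_1 are all 1, so H_0 = Z.
  H_1: rank ker ∂_1 − rank ∂_2 = (27 − 8) − 18 = 1, and ∂_2 has invariant factor 2 > 1, so H_1 = Z ⊕ Z/2Z.
  H_2: rank ker ∂_2 − rank ∂_3 = (18 − 18) − 0 = 0, and there is no ∂_3, so H_2 = 0.

As a check, the Euler characteristic is 9 − 27 + 18 = 0, which agrees with 1 − 1 + 0 = 0.

Hence the Betti numbers are b_0 = 1, b_1 = 1, b_2 = 0.

b_0 = 1, b_1 = 1, b_2 = 0.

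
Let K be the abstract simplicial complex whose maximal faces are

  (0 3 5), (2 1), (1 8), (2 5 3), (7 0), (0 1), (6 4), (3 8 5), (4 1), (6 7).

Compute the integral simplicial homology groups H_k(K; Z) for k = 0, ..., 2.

We work with the vertex ordering 0 < 1 < 2 < 3 < 4 < 5 < 6 < 7 < 8. The simplices of K, each written with vertices in increasing order, are:

  0-simplices (9): [0], [1], [2], [3], [4], [5], [6], [7], [8]
  1-simplices (14): [0,1], [0,3], [0,5], [0,7], [1,2], [1,4], [1,8], [2,3], [2,5], [3,5], [3,8], [4,6], [5,8], [6,7]
  2-simplices (3): [0,3,5], [2,3,5], [3,5,8]

Hence C_0 ≅ Z^9, C_1 ≅ Z^14, C_2 ≅ Z^3.

The boundary map ∂_1: C_1 → C_0 sends each edge [p,q] (with p < q) to q − p. For instance
  ∂[2,3] = [3] − [2].
The resulting 9×14 matrix has rank 8, and its Smith normal form has invariant factors (1,1,1,1,1,1,1,1).

The boundary map ∂_2: C_2 → C_1 maps a triangle to the signed sum of its edges. For instance
  ∂[2,3,5] = [3,5] − [2,5] + [2,3],
  ∂[3,5,8] = [5,8] − [3,8] + [3,5].
The resulting 14×3 matrix has rank 3, and its Smith normal form has invariant factors (1,1,1).

Reading off H_k = ker ∂_k / im ∂_{k+1}:

  H_0: rank C_0 − rank ∂_1 = 9 − 8 = 1, and the invariant factors of ∂_1 are all 1, so H_0 = Z.
  H_1: rank ker ∂_1 − rank ∂_2 = (14 − 8) − 3 = 3, and the invariant factors of ∂_2 are all 1, so H_1 = Z^3.
  H_2: rank ker ∂_2 − rank ∂_3 = (3 − 3) − 0 = 0, and there is no ∂_3, so H_2 = 0.

As a check, the Euler characteristic is 9 − 14 + 3 = -2, which agrees with 1 − 3 + 0 = -2.

H_0 = Z,  H_1 = Z^3,  H_2 = 0.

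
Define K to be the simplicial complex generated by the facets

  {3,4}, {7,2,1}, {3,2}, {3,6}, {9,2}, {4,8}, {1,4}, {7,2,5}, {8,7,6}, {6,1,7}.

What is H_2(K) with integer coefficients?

Order the vertices as 1 < 2 < 3 < 4 < 5 < 6 < 7 < 8 < 9. Listing each simplex with vertices in this order, K has dimension 2 with simplices:

  0-simplices (9): [1], [2], [3], [4], [5], [6], [7], [8], [9]
  1-simplices (15): [1,2], [1,4], [1,6], [1,7], [2,3], [2,5], [2,7], [2,9], [3,4], [3,6], [4,8], [5,7], [6,7], [6,8], [7,8]
  2-simplices (4): [1,2,7], [1,6,7], [2,5,7], [6,7,8]

giving chain groups C_0 ≅ Z^9, C_1 ≅ Z^15, C_2 ≅ Z^4.

Boundary ∂_1: C_1 → C_0 sends each edge [p,q] (with p < q) to q − p. For instance
  ∂[5,7] = [7] − [5].
The resulting 9×15 matrix has rank 8, and its Smith normal form has invariant factors (1,1,1,1,1,1,1,1).

∂_2: C_2 → C_1 sends each 2-simplex [p,q,r] to [q,r] − [p,r] + [p,q]. For instance
  ∂[1,6,7] = [6,7] − [1,7] + [1,6],
  ∂[6,7,8] = [7,8] − [6,8] + [6,7].
As a 15×4 matrix over Z this has rank 4, with invariant factors (1,1,1,1).

Now H_k = ker ∂_k / im ∂_{k+1}, so:

  H_2: rank ker ∂_2 − rank ∂_3 = (4 − 4) − 0 = 0, and there is no ∂_3, so H_2 = 0.

H_2 ≅ 0.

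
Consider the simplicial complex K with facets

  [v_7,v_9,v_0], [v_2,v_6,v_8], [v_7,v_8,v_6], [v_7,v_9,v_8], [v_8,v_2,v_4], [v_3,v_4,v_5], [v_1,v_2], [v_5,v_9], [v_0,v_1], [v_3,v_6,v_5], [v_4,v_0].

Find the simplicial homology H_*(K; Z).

Fix the vertex order v_0 < v_1 < v_2 < v_3 < v_4 < v_5 < v_6 < v_7 < v_8 < v_9 and write every simplex with vertices in increasing order. Then dim K = 2 and the simplices of K are:

  0-simplices (10): [v_0], [v_1], [v_2], [v_3], [v_4], [v_5], [v_6], [v_7], [v_8], [v_9]
  1-simplices (20): (20 of them)
  2-simplices (7): [v_0,v_7,v_9], [v_2,v_4,v_8], [v_2,v_6,v_8], [v_3,v_4,v_5], [v_3,v_5,v_6], [v_6,v_7,v_8], [v_7,v_8,v_9]

so the chain groups are C_0 ≅ Z^10, C_1 ≅ Z^20, C_2 ≅ Z^7.

Boundary ∂_1: C_1 → C_0 is given by ∂[p,q] = [q] − [p]. For instance
  ∂[v_2,v_8] = [v_8] − [v_2].
This gives a 10×20 integer matrix of rank 9; reducing to Smith normal form yields diagonal entries (1,1,1,1,1,1,1,1,1).

Boundary ∂_2: C_2 → C_1 sends each 2-simplex [p,q,r] to [q,r] − [p,r] + [p,q]. For instance
  ∂[v_7,v_8,v_9] = [v_8,v_9] − [v_7,v_9] + [v_7,v_8],
  ∂[v_3,v_4,v_5] = [v_4,v_5] − [v_3,v_5] + [v_3,v_4].
As a 20×7 matrix over Z this has rank 7, with invariant factors (1,1,1,1,1,1,1).

Now H_k = ker ∂_k / im ∂_{k+1}, so:

  H_0: rank C_0 − rank ∂_1 = 10 − 9 = 1, and the invariant factors of ∂_1 are all 1, so H_0 ≅ Z.
  H_1: rank ker ∂_1 − rank ∂_2 = (20 − 9) − 7 = 4, and the invariant factors of ∂_2 are all 1, so H_1 ≅ Z^4.
  H_2: rank ker ∂_2 − rank ∂_3 = (7 − 7) − 0 = 0, and there is no ∂_3, so H_2 ≅ 0.

H_0 = Z,  H_1 = Z^4,  H_2 = 0.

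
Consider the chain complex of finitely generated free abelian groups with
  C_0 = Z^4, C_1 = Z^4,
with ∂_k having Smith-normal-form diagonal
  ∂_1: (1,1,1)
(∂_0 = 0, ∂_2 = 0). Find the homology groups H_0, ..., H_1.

H_0: b_0 = 4 − 0 − 3 = 1; torsion from ∂_1 factors > 1: none. So H_0 = Z.
H_1: b_1 = 4 − 3 − 0 = 1; torsion from ∂_2 factors > 1: none. So H_1 = Z.

H_0 = Z,  H_1 = Z.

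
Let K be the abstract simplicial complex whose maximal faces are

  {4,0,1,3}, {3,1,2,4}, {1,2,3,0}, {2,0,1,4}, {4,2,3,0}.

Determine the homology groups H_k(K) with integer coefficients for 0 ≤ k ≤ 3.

H_0 ≅ Z,  H_1 = 0,  H_2 = 0,  H_3 ≅ Z.

Take the total order 0 < 1 < 2 < 3 < 4 on the vertex set. Then K (dimension 3) consists of the simplices:

  0-simplices (5): [0], [1], [2], [3], [4]
  1-simplices (10): [0,1], [0,2], [0,3], [0,4], [1,2], [1,3], [1,4], [2,3], [2,4], [3,4]
  2-simplices (10): [0,1,2], [0,1,3], [0,1,4], [0,2,3], [0,2,4], [0,3,4], [1,2,3], [1,2,4], [1,3,4], [2,3,4]
  3-simplices (5): [0,1,2,3], [0,1,2,4], [0,1,3,4], [0,2,3,4], [1,2,3,4]

so the chain groups are C_0 ≅ Z^5, C_1 ≅ Z^10, C_2 ≅ Z^10, C_3 ≅ Z^5.

The boundary map ∂_1: C_1 → C_0 maps an edge to its endpoints' difference, ∂[p,q] = q − p. For instance
  ∂[1,3] = [3] − [1].
As a 5×10 matrix over Z this has rank 4, with invariant factors (1,1,1,1).

∂_2: C_2 → C_1 sends each 2-simplex [p,q,r] to [q,r] − [p,r] + [p,q]. For instance
  ∂[0,1,4] = [1,4] − [0,4] + [0,1],
  ∂[2,3,4] = [3,4] − [2,4] + [2,3].
The resulting 10×10 matrix has rank 6, and its Smith normal form has invariant factors (1,1,1,1,1,1).

∂_3: C_3 → C_2 sends each 3-simplex σ to the alternating sum Σ_i (−1)^i (σ with its i-th vertex removed). For instance
  ∂[1,2,3,4] = [2,3,4] − [1,3,4] + [1,2,4] − [1,2,3],
  ∂[0,1,2,4] = [1,2,4] − [0,2,4] + [0,1,4] − [0,1,2].
The 10×5 boundary matrix has rank 4 and Smith normal form diag(1,1,1,1).

From H_k ≅ ker(∂_k) / im(∂_{k+1}) we obtain:

  H_0: rank C_0 − rank ∂_1 = 5 − 4 = 1, and the invariant factors of ∂_1 are all 1, so H_0 = Z.
  H_1: rank ker ∂_1 − rank ∂_2 = (10 − 4) − 6 = 0, and the invariant factors of ∂_2 are all 1, so H_1 = 0.
  H_2: rank ker ∂_2 − rank ∂_3 = (10 − 6) − 4 = 0, and the invariant factors of ∂_3 are all 1, so H_2 = 0.
  H_3: rank ker ∂_3 − rank ∂_4 = (5 − 4) − 0 = 1, and there is no ∂_4, so H_3 = Z.

As a check, the Euler characteristic is 5 − 10 + 10 − 5 = 0, which agrees with 1 − 0 + 0 − 1 = 0.
(K is a triangulation of the 3-sphere S^3.)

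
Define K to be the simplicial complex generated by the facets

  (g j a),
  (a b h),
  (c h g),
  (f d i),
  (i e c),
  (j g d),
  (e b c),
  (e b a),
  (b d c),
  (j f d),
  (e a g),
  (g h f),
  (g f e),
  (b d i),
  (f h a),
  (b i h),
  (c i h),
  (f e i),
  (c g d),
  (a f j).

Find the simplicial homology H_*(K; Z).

We work with the vertex ordering a < b < c < d < e < f < g < h < i < j. The simplices of K, each written with vertices in increasing order, are:

  0-simplices (10): a, b, c, d, e, f, g, h, i, j
  1-simplices (30): ab, ae, af, ag, ah, aj, bc, bd, be, bh, bi, cd, ce, cg, ch, ci, df, dg, di, dj, ef, eg, ei, fg, fh, fi, fj, gh, gj, hi
  2-simplices (20): abe, abh, aeg, afh, afj, agj, bcd, bce, bdi, bhi, cdg, cei, cgh, chi, dfi, dfj, dgj, efg, efi, fgh

so the chain groups are C_0 ≅ Z^10, C_1 ≅ Z^30, C_2 ≅ Z^20.

∂_1: C_1 → C_0 maps an edge to its endpoints' difference, ∂[p,q] = q − p.
The 10×30 boundary matrix has rank 9 and Smith normal form diag(1,1,1,1,1,1,1,1,1).

∂_2: C_2 → C_1 acts by ∂[p,q,r] = [q,r] − [p,r] + [p,q]. For instance
  ∂efi = fi − ei + ef,
  ∂cdg = dg − cg + cd.
The resulting 30×20 matrix has rank 20, and its Smith normal form has invariant factors (1,1,1,1,1,1,1,1,1,1,1,1,1,1,1,1,1,1,1,2).

Computing H_k = (kernel of ∂_k) / (image of ∂_{k+1}):

  H_0: rank C_0 − rank ∂_1 = 10 − 9 = 1, and the invariant factors of ∂_1 are all 1, so H_0 = Z.
  H_1: rank ker ∂_1 − rank ∂_2 = (30 − 9) − 20 = 1, and ∂_2 has invariant factor 2 > 1, so H_1 = Z ⊕ Z/2Z.
  H_2: rank ker ∂_2 − rank ∂_3 = (20 − 20) − 0 = 0, and there is no ∂_3, so H_2 = 0.

As a check, the Euler characteristic is 10 − 30 + 20 = 0, which agrees with 1 − 1 + 0 = 0.

H_0 = Z,  H_1 = Z ⊕ Z/2Z,  H_2 = 0.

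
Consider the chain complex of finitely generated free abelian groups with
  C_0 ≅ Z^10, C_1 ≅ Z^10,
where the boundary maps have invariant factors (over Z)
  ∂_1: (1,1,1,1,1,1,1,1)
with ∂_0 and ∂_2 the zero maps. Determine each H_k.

H_0: b_0 = 10 − 0 − 8 = 2; torsion from ∂_1 factors > 1: none. So H_0 ≅ Z^2.
H_1: b_1 = 10 − 8 − 0 = 2; torsion from ∂_2 factors > 1: none. So H_1 ≅ Z^2.

H_0 ≅ Z^2,  H_1 ≅ Z^2.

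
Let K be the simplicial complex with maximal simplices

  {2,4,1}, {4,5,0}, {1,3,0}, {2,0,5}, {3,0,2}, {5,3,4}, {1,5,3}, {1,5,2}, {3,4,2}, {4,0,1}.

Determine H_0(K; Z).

Order the vertices as 0 < 1 < 2 < 3 < 4 < 5. Listing each simplex with vertices in this order, K has dimension 2 with simplices:

  0-simplices (6): [0], [1], [2], [3], [4], [5]
  1-simplices (15): [0,1], [0,2], [0,3], [0,4], [0,5], [1,2], [1,3], [1,4], [1,5], [2,3], [2,4], [2,5], [3,4], [3,5], [4,5]
  2-simplices (10): [0,1,3], [0,1,4], [0,2,3], [0,2,5], [0,4,5], [1,2,4], [1,2,5], [1,3,5], [2,3,4], [3,4,5]

so the chain groups are C_0 ≅ Z^6, C_1 ≅ Z^15, C_2 ≅ Z^10.

The boundary map ∂_1: C_1 → C_0 maps an edge to its endpoints' difference, ∂[p,q] = q − p. For instance
  ∂[1,4] = [4] − [1].
This gives a 6×15 integer matrix of rank 5; reducing to Smith normal form yields diagonal entries (1,1,1,1,1).

The boundary map ∂_2: C_2 → C_1 maps a triangle to the signed sum of its edges. For instance
  ∂[2,3,4] = [3,4] − [2,4] + [2,3],
  ∂[3,4,5] = [4,5] − [3,5] + [3,4].
The resulting 15×10 matrix has rank 10, and its Smith normal form has invariant factors (1,1,1,1,1,1,1,1,1,2).

Computing H_k = (kernel of ∂_k) / (image of ∂_{k+1}):

  H_0: rank C_0 − rank ∂_1 = 6 − 5 = 1, and the invariant factors of ∂_1 are all 1, so H_0 = Z.

H_0 = Z.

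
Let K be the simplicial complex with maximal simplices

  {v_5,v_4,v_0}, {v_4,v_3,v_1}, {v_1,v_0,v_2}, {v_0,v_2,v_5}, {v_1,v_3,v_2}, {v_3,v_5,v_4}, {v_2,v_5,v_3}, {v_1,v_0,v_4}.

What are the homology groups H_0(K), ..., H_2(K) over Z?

Take the total order v_0 < v_1 < v_2 < v_3 < v_4 < v_5 on the vertex set. Then K (dimension 2) consists of the simplices:

  0-simplices (6): [v_0], [v_1], [v_2], [v_3], [v_4], [v_5]
  1-simplices (12): [v_0,v_1], [v_0,v_2], [v_0,v_4], [v_0,v_5], [v_1,v_2], [v_1,v_3], [v_1,v_4], [v_2,v_3], [v_2,v_5], [v_3,v_4], [v_3,v_5], [v_4,v_5]
  2-simplices (8): [v_0,v_1,v_2], [v_0,v_1,v_4], [v_0,v_2,v_5], [v_0,v_4,v_5], [v_1,v_2,v_3], [v_1,v_3,v_4], [v_2,v_3,v_5], [v_3,v_4,v_5]

so the chain groups are C_0 ≅ Z^6, C_1 ≅ Z^12, C_2 ≅ Z^8.

The boundary map ∂_1: C_1 → C_0 maps an edge to its endpoints' difference, ∂[p,q] = q − p. For instance
  ∂[v_1,v_4] = [v_4] − [v_1].
The resulting 6×12 matrix has rank 5, and its Smith normal form has invariant factors (1,1,1,1,1).

Boundary ∂_2: C_2 → C_1 maps a triangle to the signed sum of its edges. For instance
  ∂[v_0,v_4,v_5] = [v_4,v_5] − [v_0,v_5] + [v_0,v_4],
  ∂[v_1,v_3,v_4] = [v_3,v_4] − [v_1,v_4] + [v_1,v_3].
This gives a 12×8 integer matrix of rank 7; reducing to Smith normal form yields diagonal entries (1,1,1,1,1,1,1).

Reading off H_k = ker ∂_k / im ∂_{k+1}:

  H_0: rank C_0 − rank ∂_1 = 6 − 5 = 1, and the invariant factors of ∂_1 are all 1, so H_0 ≅ Z.
  H_1: rank ker ∂_1 − rank ∂_2 = (12 − 5) − 7 = 0, and the invariant factors of ∂_2 are all 1, so H_1 ≅ 0.
  H_2: rank ker ∂_2 − rank ∂_3 = (8 − 7) − 0 = 1, and there is no ∂_3, so H_2 ≅ Z.

H_0 ≅ Z,  H_1 = 0,  H_2 ≅ Z.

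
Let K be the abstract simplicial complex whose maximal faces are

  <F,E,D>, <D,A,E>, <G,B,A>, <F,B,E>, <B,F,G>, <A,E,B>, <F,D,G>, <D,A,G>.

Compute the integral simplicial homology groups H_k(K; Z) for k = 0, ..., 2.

H_0 = Z,  H_1 = 0,  H_2 = Z.

We work with the vertex ordering A < B < D < E < F < G. The simplices of K, each written with vertices in increasing order, are:

  0-simplices (6): A, B, D, E, F, G
  1-simplices (12): AB, AD, AE, AG, BE, BF, BG, DE, DF, DG, EF, FG
  2-simplices (8): ABE, ABG, ADE, ADG, BEF, BFG, DEF, DFG

giving chain groups C_0 ≅ Z^6, C_1 ≅ Z^12, C_2 ≅ Z^8.

Boundary ∂_1: C_1 → C_0 maps an edge to its endpoints' difference, ∂[p,q] = q − p. For instance
  ∂AG = G − A.
This gives a 6×12 integer matrix of rank 5; reducing to Smith normal form yields diagonal entries (1,1,1,1,1).

The boundary map ∂_2: C_2 → C_1 maps a triangle to the signed sum of its edges. For instance
  ∂ADE = DE − AE + AD,
  ∂DFG = FG − DG + DF.
This gives a 12×8 integer matrix of rank 7; reducing to Smith normal form yields diagonal entries (1,1,1,1,1,1,1).

From H_k ≅ ker(∂_k) / im(∂_{k+1}) we obtain:

  H_0: rank C_0 − rank ∂_1 = 6 − 5 = 1, and the invariant factors of ∂_1 are all 1, so H_0 ≅ Z.
  H_1: rank ker ∂_1 − rank ∂_2 = (12 − 5) − 7 = 0, and the invariant factors of ∂_2 are all 1, so H_1 ≅ 0.
  H_2: rank ker ∂_2 − rank ∂_3 = (8 − 7) − 0 = 1, and there is no ∂_3, so H_2 ≅ Z.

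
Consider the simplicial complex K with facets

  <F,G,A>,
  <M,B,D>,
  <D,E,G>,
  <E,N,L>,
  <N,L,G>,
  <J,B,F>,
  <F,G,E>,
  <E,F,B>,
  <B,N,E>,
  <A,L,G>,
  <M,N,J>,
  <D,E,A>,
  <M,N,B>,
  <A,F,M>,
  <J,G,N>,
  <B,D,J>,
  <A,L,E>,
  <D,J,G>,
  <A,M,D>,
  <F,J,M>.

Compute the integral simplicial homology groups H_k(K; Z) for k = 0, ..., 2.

We work with the vertex ordering A < B < D < E < F < G < J < L < M < N. The simplices of K, each written with vertices in increasing order, are:

  0-simplices (10): A, B, D, E, F, G, J, L, M, N
  1-simplices (30): AD, AE, AF, AG, AL, AM, BD, BE, BF, BJ, BM, BN, DE, DG, DJ, DM, EF, EG, EL, EN, FG, FJ, FM, GJ, GL, GN, JM, JN, LN, MN
  2-simplices (20): ADE, ADM, AEL, AFG, AFM, AGL, BDJ, BDM, BEF, BEN, BFJ, BMN, DEG, DGJ, EFG, ELN, FJM, GJN, GLN, JMN

so the chain groups are C_0 ≅ Z^10, C_1 ≅ Z^30, C_2 ≅ Z^20.

Boundary ∂_1: C_1 → C_0 is given by ∂[p,q] = [q] − [p].
As a 10×30 matrix over Z this has rank 9, with invariant factors (1,1,1,1,1,1,1,1,1).

∂_2: C_2 → C_1 sends each 2-simplex [p,q,r] to [q,r] − [p,r] + [p,q]. For instance
  ∂BEN = EN − BN + BE,
  ∂AFG = FG − AG + AF.
As a 30×20 matrix over Z this has rank 20, with invariant factors (1,1,1,1,1,1,1,1,1,1,1,1,1,1,1,1,1,1,1,2).

From H_k ≅ ker(∂_k) / im(∂_{k+1}) we obtain:

  H_0: rank C_0 − rank ∂_1 = 10 − 9 = 1, and the invariant factors of ∂_1 are all 1, so H_0 = Z.
  H_1: rank ker ∂_1 − rank ∂_2 = (30 − 9) − 20 = 1, and ∂_2 has invariant factor 2 > 1, so H_1 = Z ⊕ Z/2.
  H_2: rank ker ∂_2 − rank ∂_3 = (20 − 20) − 0 = 0, and there is no ∂_3, so H_2 = 0.

H_0 ≅ Z,  H_1 ≅ Z ⊕ Z/2,  H_2 = 0.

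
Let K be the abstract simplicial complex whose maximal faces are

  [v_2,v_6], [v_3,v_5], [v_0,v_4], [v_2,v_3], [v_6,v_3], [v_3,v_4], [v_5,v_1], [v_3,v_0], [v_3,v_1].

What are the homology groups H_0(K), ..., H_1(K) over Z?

H_0 ≅ Z,  H_1 ≅ Z^3.

Fix the vertex order v_0 < v_1 < v_2 < v_3 < v_4 < v_5 < v_6 and write every simplex with vertices in increasing order. Then dim K = 1 and the simplices of K are:

  0-simplices (7): [v_0], [v_1], [v_2], [v_3], [v_4], [v_5], [v_6]
  1-simplices (9): [v_0,v_3], [v_0,v_4], [v_1,v_3], [v_1,v_5], [v_2,v_3], [v_2,v_6], [v_3,v_4], [v_3,v_5], [v_3,v_6]

Hence C_0 ≅ Z^7, C_1 ≅ Z^9.

∂_1: C_1 → C_0 sends each edge [p,q] (with p < q) to q − p.
The 7×9 boundary matrix has rank 6 and Smith normal form diag(1,1,1,1,1,1).

From H_k ≅ ker(∂_k) / im(∂_{k+1}) we obtain:

  H_0: rank C_0 − rank ∂_1 = 7 − 6 = 1, and the invariant factors of ∂_1 are all 1, so H_0 = Z.
  H_1: rank ker ∂_1 − rank ∂_2 = (9 − 6) − 0 = 3, and there is no ∂_2, so H_1 = Z^3.

As a check, the Euler characteristic is 7 − 9 = -2, which agrees with 1 − 3 = -2.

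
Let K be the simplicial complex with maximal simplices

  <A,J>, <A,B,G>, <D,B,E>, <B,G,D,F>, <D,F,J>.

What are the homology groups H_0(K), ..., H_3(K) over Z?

Order the vertices as A < B < D < E < F < G < J. Listing each simplex with vertices in this order, K has dimension 3 with simplices:

  0-simplices (7): A, B, D, E, F, G, J
  1-simplices (13): AB, AG, AJ, BD, BE, BF, BG, DE, DF, DG, DJ, FG, FJ
  2-simplices (7): ABG, BDE, BDF, BDG, BFG, DFG, DFJ
  3-simplices (1): BDFG

Hence C_0 ≅ Z^7, C_1 ≅ Z^13, C_2 ≅ Z^7, C_3 ≅ Z^1.

∂_1: C_1 → C_0 maps an edge to its endpoints' difference, ∂[p,q] = q − p. For instance
  ∂AJ = J − A.
The 7×13 boundary matrix has rank 6 and Smith normal form diag(1,1,1,1,1,1).

Boundary ∂_2: C_2 → C_1 sends each 2-simplex [p,q,r] to [q,r] − [p,r] + [p,q]. For instance
  ∂DFJ = FJ − DJ + DF,
  ∂BDE = DE − BE + BD.
This gives a 13×7 integer matrix of rank 6; reducing to Smith normal form yields diagonal entries (1,1,1,1,1,1).

Boundary ∂_3: C_3 → C_2 sends each 3-simplex σ to the alternating sum Σ_i (−1)^i (σ with its i-th vertex removed). For instance
  ∂BDFG = DFG − BFG + BDG − BDF.
The 7×1 boundary matrix has rank 1 and Smith normal form diag(1).

From H_k ≅ ker(∂_k) / im(∂_{k+1}) we obtain:

  H_0: rank C_0 − rank ∂_1 = 7 − 6 = 1, and the invariant factors of ∂_1 are all 1, so H_0 ≅ Z.
  H_1: rank ker ∂_1 − rank ∂_2 = (13 − 6) − 6 = 1, and the invariant factors of ∂_2 are all 1, so H_1 ≅ Z.
  H_2: rank ker ∂_2 − rank ∂_3 = (7 − 6) − 1 = 0, and the invariant factors of ∂_3 are all 1, so H_2 ≅ 0.
  H_3: rank ker ∂_3 − rank ∂_4 = (1 − 1) − 0 = 0, and there is no ∂_4, so H_3 ≅ 0.

As a check, the Euler characteristic is 7 − 13 + 7 − 1 = 0, which agrees with 1 − 1 + 0 − 0 = 0.

H_0 = Z,  H_1 = Z,  H_2 = 0,  H_3 = 0.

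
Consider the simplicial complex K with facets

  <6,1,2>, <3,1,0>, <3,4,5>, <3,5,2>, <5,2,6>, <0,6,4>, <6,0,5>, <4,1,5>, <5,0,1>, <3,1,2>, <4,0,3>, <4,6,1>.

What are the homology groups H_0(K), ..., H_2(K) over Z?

Take the total order 0 < 1 < 2 < 3 < 4 < 5 < 6 on the vertex set. Then K (dimension 2) consists of the simplices:

  0-simplices (7): [0], [1], [2], [3], [4], [5], [6]
  1-simplices (18): [0,1], [0,3], [0,4], [0,5], [0,6], [1,2], [1,3], [1,4], [1,5], [1,6], [2,3], [2,5], [2,6], [3,4], [3,5], [4,5], [4,6], [5,6]
  2-simplices (12): [0,1,3], [0,1,5], [0,3,4], [0,4,6], [0,5,6], [1,2,3], [1,2,6], [1,4,5], [1,4,6], [2,3,5], [2,5,6], [3,4,5]

Hence C_0 ≅ Z^7, C_1 ≅ Z^18, C_2 ≅ Z^12.

Boundary ∂_1: C_1 → C_0 is given by ∂[p,q] = [q] − [p]. For instance
  ∂[0,4] = [4] − [0].
As a 7×18 matrix over Z this has rank 6, with invariant factors (1,1,1,1,1,1).

∂_2: C_2 → C_1 acts by ∂[p,q,r] = [q,r] − [p,r] + [p,q]. For instance
  ∂[2,3,5] = [3,5] − [2,5] + [2,3],
  ∂[1,4,6] = [4,6] − [1,6] + [1,4].
The 18×12 boundary matrix has rank 12 and Smith normal form diag(1,1,1,1,1,1,1,1,1,1,1,2).

Reading off H_k = ker ∂_k / im ∂_{k+1}:

  H_0: rank C_0 − rank ∂_1 = 7 − 6 = 1, and the invariant factors of ∂_1 are all 1, so H_0 ≅ Z.
  H_1: rank ker ∂_1 − rank ∂_2 = (18 − 6) − 12 = 0, and ∂_2 has invariant factor 2 > 1, so H_1 ≅ Z/2.
  H_2: rank ker ∂_2 − rank ∂_3 = (12 − 12) − 0 = 0, and there is no ∂_3, so H_2 ≅ 0.

As a check, the Euler characteristic is 7 − 18 + 12 = 1, which agrees with 1 − 0 + 0 = 1.

H_0 = Z,  H_1 = Z/2,  H_2 = 0.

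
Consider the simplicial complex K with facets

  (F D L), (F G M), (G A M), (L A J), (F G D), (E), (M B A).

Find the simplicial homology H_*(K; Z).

Take the total order A < B < D < E < F < G < J < L < M on the vertex set. Then K (dimension 2) consists of the simplices:

  0-simplices (9): A, B, D, E, F, G, J, L, M
  1-simplices (14): AB, AG, AJ, AL, AM, BM, DF, DG, DL, FG, FL, FM, GM, JL
  2-simplices (6): ABM, AGM, AJL, DFG, DFL, FGM

so the chain groups are C_0 ≅ Z^9, C_1 ≅ Z^14, C_2 ≅ Z^6.

The boundary map ∂_1: C_1 → C_0 is given by ∂[p,q] = [q] − [p].
The resulting 9×14 matrix has rank 7, and its Smith normal form has invariant factors (1,1,1,1,1,1,1).

∂_2: C_2 → C_1 maps a triangle to the signed sum of its edges. For instance
  ∂FGM = GM − FM + FG,
  ∂AGM = GM − AM + AG.
As a 14×6 matrix over Z this has rank 6, with invariant factors (1,1,1,1,1,1).

Reading off H_k = ker ∂_k / im ∂_{k+1}:

  H_0: rank C_0 − rank ∂_1 = 9 − 7 = 2, and the invariant factors of ∂_1 are all 1, so H_0 ≅ Z^2.
  H_1: rank ker ∂_1 − rank ∂_2 = (14 − 7) − 6 = 1, and the invariant factors of ∂_2 are all 1, so H_1 ≅ Z.
  H_2: rank ker ∂_2 − rank ∂_3 = (6 − 6) − 0 = 0, and there is no ∂_3, so H_2 ≅ 0.

H_0 ≅ Z^2,  H_1 ≅ Z,  H_2 = 0.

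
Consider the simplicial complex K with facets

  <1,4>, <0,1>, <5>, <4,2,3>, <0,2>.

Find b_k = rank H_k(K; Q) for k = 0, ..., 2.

Take the total order 0 < 1 < 2 < 3 < 4 < 5 on the vertex set. Then K (dimension 2) consists of the simplices:

  0-simplices (6): [0], [1], [2], [3], [4], [5]
  1-simplices (6): [0,1], [0,2], [1,4], [2,3], [2,4], [3,4]
  2-simplices (1): [2,3,4]

giving chain groups C_0 ≅ Z^6, C_1 ≅ Z^6, C_2 ≅ Z^1.

∂_1: C_1 → C_0 sends each edge [p,q] (with p < q) to q − p.
This gives a 6×6 integer matrix of rank 4; reducing to Smith normal form yields diagonal entries (1,1,1,1).

The boundary map ∂_2: C_2 → C_1 maps a triangle to the signed sum of its edges. For instance
  ∂[2,3,4] = [3,4] − [2,4] + [2,3].
The resulting 6×1 matrix has rank 1, and its Smith normal form has invariant factors (1).

Reading off H_k = ker ∂_k / im ∂_{k+1}:

  H_0: rank C_0 − rank ∂_1 = 6 − 4 = 2, and the invariant factors of ∂_1 are all 1, so H_0 = Z^2.
  H_1: rank ker ∂_1 − rank ∂_2 = (6 − 4) − 1 = 1, and the invariant factors of ∂_2 are all 1, so H_1 = Z.
  H_2: rank ker ∂_2 − rank ∂_3 = (1 − 1) − 0 = 0, and there is no ∂_3, so H_2 = 0.

Hence the Betti numbers are b_0 = 2, b_1 = 1, b_2 = 0.

b_0 = 2, b_1 = 1, b_2 = 0.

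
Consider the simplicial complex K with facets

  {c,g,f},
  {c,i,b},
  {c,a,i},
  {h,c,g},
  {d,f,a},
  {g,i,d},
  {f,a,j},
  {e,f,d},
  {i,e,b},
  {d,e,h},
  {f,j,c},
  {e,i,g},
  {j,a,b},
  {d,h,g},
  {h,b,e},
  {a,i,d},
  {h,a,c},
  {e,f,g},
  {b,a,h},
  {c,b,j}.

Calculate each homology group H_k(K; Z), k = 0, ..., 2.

H_0 ≅ Z,  H_1 ≅ Z ⊕ Z/2,  H_2 = 0.

K has 10 vertices, 30 edges, 20 triangles.
rank ∂_0 = 0, rank ∂_1 = 9 ⇒ b_0 = 10 − 0 − 9 = 1; all invariant factors of ∂_1 are 1 so no torsion. So H_0 = Z.
rank ∂_1 = 9, rank ∂_2 = 20 ⇒ b_1 = 30 − 9 − 20 = 1; ∂_2 has invariant factor(s) [2] giving torsion. So H_1 = Z ⊕ Z/2.
rank ∂_2 = 20, rank ∂_3 = 0 ⇒ b_2 = 20 − 20 − 0 = 0. So H_2 = 0.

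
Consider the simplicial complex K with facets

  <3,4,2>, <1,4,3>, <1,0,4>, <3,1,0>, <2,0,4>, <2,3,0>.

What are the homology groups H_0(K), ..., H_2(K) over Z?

H_0 = Z,  H_1 = 0,  H_2 = Z.

Fix the vertex order 0 < 1 < 2 < 3 < 4 and write every simplex with vertices in increasing order. Then dim K = 2 and the simplices of K are:

  0-simplices (5): [0], [1], [2], [3], [4]
  1-simplices (9): [0,1], [0,2], [0,3], [0,4], [1,3], [1,4], [2,3], [2,4], [3,4]
  2-simplices (6): [0,1,3], [0,1,4], [0,2,3], [0,2,4], [1,3,4], [2,3,4]

Hence C_0 ≅ Z^5, C_1 ≅ Z^9, C_2 ≅ Z^6.

Boundary ∂_1: C_1 → C_0 maps an edge to its endpoints' difference, ∂[p,q] = q − p.
The 5×9 boundary matrix has rank 4 and Smith normal form diag(1,1,1,1).

The boundary map ∂_2: C_2 → C_1 maps a triangle to the signed sum of its edges. For instance
  ∂[0,1,3] = [1,3] − [0,3] + [0,1],
  ∂[0,1,4] = [1,4] − [0,4] + [0,1].
This gives a 9×6 integer matrix of rank 5; reducing to Smith normal form yields diagonal entries (1,1,1,1,1).

Now H_k = ker ∂_k / im ∂_{k+1}, so:

  H_0: rank C_0 − rank ∂_1 = 5 − 4 = 1, and the invariant factors of ∂_1 are all 1, so H_0 = Z.
  H_1: rank ker ∂_1 − rank ∂_2 = (9 − 4) − 5 = 0, and the invariant factors of ∂_2 are all 1, so H_1 = 0.
  H_2: rank ker ∂_2 − rank ∂_3 = (6 − 5) − 0 = 1, and there is no ∂_3, so H_2 = Z.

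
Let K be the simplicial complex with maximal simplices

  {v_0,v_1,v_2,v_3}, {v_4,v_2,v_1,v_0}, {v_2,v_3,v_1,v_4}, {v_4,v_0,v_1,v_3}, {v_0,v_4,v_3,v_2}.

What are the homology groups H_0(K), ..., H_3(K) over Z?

H_0 = Z,  H_1 = 0,  H_2 = 0,  H_3 = Z.

Order the vertices as v_0 < v_1 < v_2 < v_3 < v_4. Listing each simplex with vertices in this order, K has dimension 3 with simplices:

  0-simplices (5): [v_0], [v_1], [v_2], [v_3], [v_4]
  1-simplices (10): [v_0,v_1], [v_0,v_2], [v_0,v_3], [v_0,v_4], [v_1,v_2], [v_1,v_3], [v_1,v_4], [v_2,v_3], [v_2,v_4], [v_3,v_4]
  2-simplices (10): [v_0,v_1,v_2], [v_0,v_1,v_3], [v_0,v_1,v_4], [v_0,v_2,v_3], [v_0,v_2,v_4], [v_0,v_3,v_4], [v_1,v_2,v_3], [v_1,v_2,v_4], [v_1,v_3,v_4], [v_2,v_3,v_4]
  3-simplices (5): [v_0,v_1,v_2,v_3], [v_0,v_1,v_2,v_4], [v_0,v_1,v_3,v_4], [v_0,v_2,v_3,v_4], [v_1,v_2,v_3,v_4]

Hence C_0 ≅ Z^5, C_1 ≅ Z^10, C_2 ≅ Z^10, C_3 ≅ Z^5.

The boundary map ∂_1: C_1 → C_0 maps an edge to its endpoints' difference, ∂[p,q] = q − p.
The 5×10 boundary matrix has rank 4 and Smith normal form diag(1,1,1,1).

Boundary ∂_2: C_2 → C_1 maps a triangle to the signed sum of its edges. For instance
  ∂[v_0,v_3,v_4] = [v_3,v_4] − [v_0,v_4] + [v_0,v_3],
  ∂[v_1,v_2,v_4] = [v_2,v_4] − [v_1,v_4] + [v_1,v_2].
The resulting 10×10 matrix has rank 6, and its Smith normal form has invariant factors (1,1,1,1,1,1).

∂_3: C_3 → C_2 sends each 3-simplex σ to the alternating sum Σ_i (−1)^i (σ with its i-th vertex removed). For instance
  ∂[v_0,v_1,v_3,v_4] = [v_1,v_3,v_4] − [v_0,v_3,v_4] + [v_0,v_1,v_4] − [v_0,v_1,v_3],
  ∂[v_0,v_1,v_2,v_4] = [v_1,v_2,v_4] − [v_0,v_2,v_4] + [v_0,v_1,v_4] − [v_0,v_1,v_2].
This gives a 10×5 integer matrix of rank 4; reducing to Smith normal form yields diagonal entries (1,1,1,1).

Now H_k = ker ∂_k / im ∂_{k+1}, so:

  H_0: rank C_0 − rank ∂_1 = 5 − 4 = 1, and the invariant factors of ∂_1 are all 1, so H_0 ≅ Z.
  H_1: rank ker ∂_1 − rank ∂_2 = (10 − 4) − 6 = 0, and the invariant factors of ∂_2 are all 1, so H_1 ≅ 0.
  H_2: rank ker ∂_2 − rank ∂_3 = (10 − 6) − 4 = 0, and the invariant factors of ∂_3 are all 1, so H_2 ≅ 0.
  H_3: rank ker ∂_3 − rank ∂_4 = (5 − 4) − 0 = 1, and there is no ∂_4, so H_3 ≅ Z.

As a check, the Euler characteristic is 5 − 10 + 10 − 5 = 0, which agrees with 1 − 0 + 0 − 1 = 0.
(K is a triangulation of the 3-sphere S^3.)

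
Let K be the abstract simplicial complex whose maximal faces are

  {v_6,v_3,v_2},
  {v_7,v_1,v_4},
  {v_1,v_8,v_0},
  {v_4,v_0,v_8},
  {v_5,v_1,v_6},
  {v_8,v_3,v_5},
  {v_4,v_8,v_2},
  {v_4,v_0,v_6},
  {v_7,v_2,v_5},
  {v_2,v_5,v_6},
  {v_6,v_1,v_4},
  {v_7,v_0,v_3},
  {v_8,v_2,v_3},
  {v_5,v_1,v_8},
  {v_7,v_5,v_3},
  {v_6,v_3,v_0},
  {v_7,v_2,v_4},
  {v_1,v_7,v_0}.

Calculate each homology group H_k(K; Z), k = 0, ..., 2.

We work with the vertex ordering v_0 < v_1 < v_2 < v_3 < v_4 < v_5 < v_6 < v_7 < v_8. The simplices of K, each written with vertices in increasing order, are:

  0-simplices (9): [v_0], [v_1], [v_2], [v_3], [v_4], [v_5], [v_6], [v_7], [v_8]
  1-simplices (27): (27 of them)
  2-simplices (18): (18 of them)

Hence C_0 ≅ Z^9, C_1 ≅ Z^27, C_2 ≅ Z^18.

Boundary ∂_1: C_1 → C_0 sends each edge [p,q] (with p < q) to q − p. For instance
  ∂[v_2,v_4] = [v_4] − [v_2].
This gives a 9×27 integer matrix of rank 8; reducing to Smith normal form yields diagonal entries (1,1,1,1,1,1,1,1).

∂_2: C_2 → C_1 acts by ∂[p,q,r] = [q,r] − [p,r] + [p,q]. For instance
  ∂[v_2,v_5,v_7] = [v_5,v_7] − [v_2,v_7] + [v_2,v_5],
  ∂[v_0,v_1,v_8] = [v_1,v_8] − [v_0,v_8] + [v_0,v_1].
As a 27×18 matrix over Z this has rank 18, with invariant factors (1,1,1,1,1,1,1,1,1,1,1,1,1,1,1,1,1,2).

Reading off H_k = ker ∂_k / im ∂_{k+1}:

  H_0: rank C_0 − rank ∂_1 = 9 − 8 = 1, and the invariant factors of ∂_1 are all 1, so H_0 = Z.
  H_1: rank ker ∂_1 − rank ∂_2 = (27 − 8) − 18 = 1, and ∂_2 has invariant factor 2 > 1, so H_1 = Z × Z/2.
  H_2: rank ker ∂_2 − rank ∂_3 = (18 − 18) − 0 = 0, and there is no ∂_3, so H_2 = 0.

H_0 ≅ Z,  H_1 ≅ Z × Z/2,  H_2 = 0.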